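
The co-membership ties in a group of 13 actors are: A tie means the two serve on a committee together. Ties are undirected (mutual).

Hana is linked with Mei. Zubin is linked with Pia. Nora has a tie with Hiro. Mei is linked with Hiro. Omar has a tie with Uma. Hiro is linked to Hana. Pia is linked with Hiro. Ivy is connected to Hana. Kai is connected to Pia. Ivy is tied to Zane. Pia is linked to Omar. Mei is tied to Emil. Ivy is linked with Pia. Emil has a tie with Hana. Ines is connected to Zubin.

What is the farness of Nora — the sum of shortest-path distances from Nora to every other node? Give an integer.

34

Distances from Nora: Emil:3, Hana:2, Hiro:1, Ines:4, Ivy:3, Kai:3, Mei:2, Omar:3, Pia:2, Uma:4, Zane:4, Zubin:3.
Sum = 3 + 2 + 1 + 4 + 3 + 3 + 2 + 3 + 2 + 4 + 4 + 3 = 34.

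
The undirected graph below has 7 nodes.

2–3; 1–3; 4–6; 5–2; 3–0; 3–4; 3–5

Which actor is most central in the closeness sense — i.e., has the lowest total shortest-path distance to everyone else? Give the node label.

3

Farness (sum of distances to all others) for each node — 0:12, 1:12, 2:11, 3:7, 4:10, 5:11, 6:15.
The smallest farness is 7, for 3, so 3 has the highest closeness.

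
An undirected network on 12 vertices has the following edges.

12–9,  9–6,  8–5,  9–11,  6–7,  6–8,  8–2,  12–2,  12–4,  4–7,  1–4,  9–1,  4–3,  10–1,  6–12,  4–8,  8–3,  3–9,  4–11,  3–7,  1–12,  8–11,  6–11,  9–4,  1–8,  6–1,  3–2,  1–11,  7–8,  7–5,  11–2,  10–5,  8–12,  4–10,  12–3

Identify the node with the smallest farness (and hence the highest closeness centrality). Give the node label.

Farness (sum of distances to all others) for each node — 1:15, 2:19, 3:16, 4:14, 5:20, 6:16, 7:17, 8:13, 9:17, 10:20, 11:16, 12:15.
The smallest farness is 13, for 8, so 8 has the highest closeness.

8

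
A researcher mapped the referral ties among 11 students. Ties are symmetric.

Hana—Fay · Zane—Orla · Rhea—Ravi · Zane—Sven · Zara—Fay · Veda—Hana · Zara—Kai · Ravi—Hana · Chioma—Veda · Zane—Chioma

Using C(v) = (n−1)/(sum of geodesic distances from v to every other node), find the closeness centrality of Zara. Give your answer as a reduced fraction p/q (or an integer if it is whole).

2/7

Distances from Zara: Chioma:4, Fay:1, Hana:2, Kai:1, Orla:6, Ravi:3, Rhea:4, Sven:6, Veda:3, Zane:5. Sum = 35.
n = 11, so closeness = 10/35 = 2/7.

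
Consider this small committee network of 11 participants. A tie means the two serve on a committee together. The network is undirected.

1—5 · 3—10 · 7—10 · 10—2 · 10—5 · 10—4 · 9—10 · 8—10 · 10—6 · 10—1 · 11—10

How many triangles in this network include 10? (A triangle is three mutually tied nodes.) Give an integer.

1

10's neighbors: 1, 2, 3, 4, 5, 6, 7, 8, 9, and 11.
Neighbor pairs that are themselves tied: 10–1–5. Each forms one triangle with 10, for 1 in total.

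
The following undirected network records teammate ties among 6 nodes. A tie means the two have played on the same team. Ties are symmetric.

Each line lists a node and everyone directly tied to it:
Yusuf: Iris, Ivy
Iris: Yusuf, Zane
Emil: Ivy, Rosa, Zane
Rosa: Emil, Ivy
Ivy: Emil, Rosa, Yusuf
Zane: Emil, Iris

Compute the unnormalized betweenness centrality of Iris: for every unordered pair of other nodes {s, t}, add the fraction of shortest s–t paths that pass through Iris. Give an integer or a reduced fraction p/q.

Pairs whose geodesics pass through Iris — Yusuf–Zane: 1.
All other pairs contribute 0.
Summing the contributions gives betweenness(Iris) = 1.

1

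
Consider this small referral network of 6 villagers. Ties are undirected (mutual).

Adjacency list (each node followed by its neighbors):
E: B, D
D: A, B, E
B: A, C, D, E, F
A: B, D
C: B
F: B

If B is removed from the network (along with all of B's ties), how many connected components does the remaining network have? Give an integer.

3

Without B, the remaining ties split the others into: {F}; {A, D, E}; {C}.
That's 3 separate components.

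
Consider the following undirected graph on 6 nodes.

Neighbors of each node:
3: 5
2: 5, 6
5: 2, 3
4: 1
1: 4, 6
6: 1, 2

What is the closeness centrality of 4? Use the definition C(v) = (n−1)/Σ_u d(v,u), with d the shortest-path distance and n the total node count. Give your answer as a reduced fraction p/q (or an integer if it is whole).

1/3

Distances from 4: 1:1, 2:3, 3:5, 5:4, 6:2. Sum = 15.
n = 6, so closeness = 5/15 = 1/3.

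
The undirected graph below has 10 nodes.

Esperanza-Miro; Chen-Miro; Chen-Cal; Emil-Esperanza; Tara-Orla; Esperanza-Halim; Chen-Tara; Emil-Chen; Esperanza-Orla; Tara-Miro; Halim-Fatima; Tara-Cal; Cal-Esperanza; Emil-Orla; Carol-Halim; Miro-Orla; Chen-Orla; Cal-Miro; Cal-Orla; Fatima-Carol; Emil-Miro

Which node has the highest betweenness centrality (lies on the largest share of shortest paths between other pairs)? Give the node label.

Unnormalized betweenness of each node: Cal:7/3, Carol:0, Chen:7/12, Emil:1, Esperanza:73/4, Fatima:0, Halim:14, Miro:35/12, Orla:35/12, Tara:0.
Esperanza has the largest value, 73/4, making it the main broker — the node through which the most shortest paths run.

Esperanza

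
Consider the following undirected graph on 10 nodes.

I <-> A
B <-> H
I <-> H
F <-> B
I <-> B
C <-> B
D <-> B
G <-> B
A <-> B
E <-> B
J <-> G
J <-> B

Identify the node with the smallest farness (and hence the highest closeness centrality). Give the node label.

B

Farness (sum of distances to all others) for each node — A:16, B:9, C:17, D:17, E:17, F:17, G:16, H:16, I:15, J:16.
The smallest farness is 9, for B, so B has the highest closeness.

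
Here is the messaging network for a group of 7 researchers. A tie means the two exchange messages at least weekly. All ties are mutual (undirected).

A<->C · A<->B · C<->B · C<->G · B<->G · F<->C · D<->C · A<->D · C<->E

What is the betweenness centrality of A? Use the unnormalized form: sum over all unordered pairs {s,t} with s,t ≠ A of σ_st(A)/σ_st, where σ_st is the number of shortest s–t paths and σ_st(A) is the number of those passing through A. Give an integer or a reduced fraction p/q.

1/2

Pairs whose geodesics pass through A — D–B: 1/2.
All other pairs contribute 0.
Summing the contributions gives betweenness(A) = 1/2.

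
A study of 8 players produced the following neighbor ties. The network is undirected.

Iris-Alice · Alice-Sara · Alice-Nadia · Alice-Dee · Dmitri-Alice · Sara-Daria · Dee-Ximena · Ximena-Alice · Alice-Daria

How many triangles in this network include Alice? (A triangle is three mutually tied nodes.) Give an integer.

2

Alice's neighbors: Daria, Dee, Dmitri, Iris, Nadia, Sara, and Ximena.
Neighbor pairs that are themselves tied: Alice–Daria–Sara; Alice–Dee–Ximena. Each forms one triangle with Alice, for 2 in total.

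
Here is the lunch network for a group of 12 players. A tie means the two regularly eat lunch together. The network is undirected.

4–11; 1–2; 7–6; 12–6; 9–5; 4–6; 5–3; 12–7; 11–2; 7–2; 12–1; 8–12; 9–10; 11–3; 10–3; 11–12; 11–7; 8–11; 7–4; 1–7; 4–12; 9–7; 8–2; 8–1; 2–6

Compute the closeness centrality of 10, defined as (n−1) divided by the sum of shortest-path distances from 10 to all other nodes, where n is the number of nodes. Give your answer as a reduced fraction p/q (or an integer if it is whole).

Distances from 10: 1:3, 2:3, 3:1, 4:3, 5:2, 6:3, 7:2, 8:3, 9:1, 11:2, 12:3. Sum = 26.
n = 12, so closeness = 11/26.

11/26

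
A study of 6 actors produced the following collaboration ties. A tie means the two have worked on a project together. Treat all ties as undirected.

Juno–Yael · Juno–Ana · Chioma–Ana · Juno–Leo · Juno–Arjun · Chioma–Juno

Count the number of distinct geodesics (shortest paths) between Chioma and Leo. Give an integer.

The shortest distance is 2, and the only length-2 path is Chioma–Juno–Leo. So there is exactly 1 shortest path.

1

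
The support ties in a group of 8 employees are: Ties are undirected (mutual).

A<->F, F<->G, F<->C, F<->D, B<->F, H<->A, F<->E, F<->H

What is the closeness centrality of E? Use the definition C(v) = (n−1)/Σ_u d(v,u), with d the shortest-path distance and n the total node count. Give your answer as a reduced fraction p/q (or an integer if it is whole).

7/13

Distances from E: A:2, B:2, C:2, D:2, F:1, G:2, H:2. Sum = 13.
n = 8, so closeness = 7/13.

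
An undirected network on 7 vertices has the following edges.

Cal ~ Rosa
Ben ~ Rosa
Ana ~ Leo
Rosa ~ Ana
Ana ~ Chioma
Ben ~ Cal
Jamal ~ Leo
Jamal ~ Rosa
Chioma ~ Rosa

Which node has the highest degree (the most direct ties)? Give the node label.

Rosa

Degrees — Ana:3, Ben:2, Cal:2, Chioma:2, Jamal:2, Leo:2, Rosa:5.
The maximum is 5, attained only by Rosa.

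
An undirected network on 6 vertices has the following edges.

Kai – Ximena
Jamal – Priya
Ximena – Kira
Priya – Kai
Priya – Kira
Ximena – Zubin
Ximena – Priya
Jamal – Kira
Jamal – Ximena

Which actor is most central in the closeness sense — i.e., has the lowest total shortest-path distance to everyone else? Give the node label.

Farness (sum of distances to all others) for each node — Jamal:7, Kai:8, Kira:7, Priya:6, Ximena:5, Zubin:9.
The smallest farness is 5, for Ximena, so Ximena has the highest closeness.

Ximena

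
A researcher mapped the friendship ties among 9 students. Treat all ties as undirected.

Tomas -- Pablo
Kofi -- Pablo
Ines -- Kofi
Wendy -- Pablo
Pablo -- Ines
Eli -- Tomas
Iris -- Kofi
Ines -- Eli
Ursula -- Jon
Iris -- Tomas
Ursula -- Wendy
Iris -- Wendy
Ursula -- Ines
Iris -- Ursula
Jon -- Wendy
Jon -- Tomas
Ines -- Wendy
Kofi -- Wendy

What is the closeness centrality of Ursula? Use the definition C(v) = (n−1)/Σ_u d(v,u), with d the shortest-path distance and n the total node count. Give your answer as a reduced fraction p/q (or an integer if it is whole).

Distances from Ursula: Eli:2, Ines:1, Iris:1, Jon:1, Kofi:2, Pablo:2, Tomas:2, Wendy:1. Sum = 12.
n = 9, so closeness = 8/12 = 2/3.

2/3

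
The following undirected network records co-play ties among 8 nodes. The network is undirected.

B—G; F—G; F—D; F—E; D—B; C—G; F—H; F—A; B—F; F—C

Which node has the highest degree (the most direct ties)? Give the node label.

Degrees — A:1, B:3, C:2, D:2, E:1, F:7, G:3, H:1.
The maximum is 7, attained only by F.

F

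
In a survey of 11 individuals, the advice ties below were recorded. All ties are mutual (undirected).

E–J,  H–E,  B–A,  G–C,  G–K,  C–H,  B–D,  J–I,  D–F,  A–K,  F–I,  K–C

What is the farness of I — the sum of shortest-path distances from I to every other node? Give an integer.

30

Distances from I: A:4, B:3, C:4, D:2, E:2, F:1, G:5, H:3, J:1, K:5.
Sum = 4 + 3 + 4 + 2 + 2 + 1 + 5 + 3 + 1 + 5 = 30.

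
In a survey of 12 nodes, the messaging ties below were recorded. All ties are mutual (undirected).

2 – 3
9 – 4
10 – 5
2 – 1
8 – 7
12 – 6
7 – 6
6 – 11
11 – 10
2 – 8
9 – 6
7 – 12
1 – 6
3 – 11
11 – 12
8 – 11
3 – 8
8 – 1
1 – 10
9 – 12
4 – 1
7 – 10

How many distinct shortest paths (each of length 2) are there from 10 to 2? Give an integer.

The shortest distance is 2, and the only length-2 path is 10–1–2. So there is exactly 1 shortest path.

1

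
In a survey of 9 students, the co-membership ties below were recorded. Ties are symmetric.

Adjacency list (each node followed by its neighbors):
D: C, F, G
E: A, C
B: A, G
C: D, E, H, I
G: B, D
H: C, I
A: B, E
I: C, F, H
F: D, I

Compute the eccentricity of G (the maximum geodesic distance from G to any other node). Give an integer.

3

Distances from G: A:2, B:1, C:2, D:1, E:3, F:2, H:3, I:3.
The largest is 3 (to E, H, and I), so the eccentricity of G is 3.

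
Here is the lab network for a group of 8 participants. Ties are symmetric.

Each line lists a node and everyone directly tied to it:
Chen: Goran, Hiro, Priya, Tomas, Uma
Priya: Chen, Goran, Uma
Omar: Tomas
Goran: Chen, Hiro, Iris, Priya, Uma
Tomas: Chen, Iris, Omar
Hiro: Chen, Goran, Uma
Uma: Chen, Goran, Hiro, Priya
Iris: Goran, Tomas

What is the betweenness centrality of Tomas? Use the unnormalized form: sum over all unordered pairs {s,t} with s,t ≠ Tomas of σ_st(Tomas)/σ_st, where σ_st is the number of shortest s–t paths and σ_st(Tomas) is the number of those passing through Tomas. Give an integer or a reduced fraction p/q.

Pairs whose geodesics pass through Tomas — Iris–Omar: 1; Iris–Chen: 1/2; Omar–Priya: 1; Omar–Goran: 2/2; Omar–Chen: 1; Omar–Uma: 1; Omar–Hiro: 1.
All other pairs contribute 0.
Summing the contributions gives betweenness(Tomas) = 13/2.

13/2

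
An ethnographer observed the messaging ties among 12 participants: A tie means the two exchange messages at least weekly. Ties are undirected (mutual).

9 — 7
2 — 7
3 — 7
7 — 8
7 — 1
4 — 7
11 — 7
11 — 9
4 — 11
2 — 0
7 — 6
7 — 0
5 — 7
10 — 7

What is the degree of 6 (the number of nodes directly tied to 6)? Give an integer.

6 is directly tied to 7. That is 1 neighbor, so the degree of 6 is 1.

1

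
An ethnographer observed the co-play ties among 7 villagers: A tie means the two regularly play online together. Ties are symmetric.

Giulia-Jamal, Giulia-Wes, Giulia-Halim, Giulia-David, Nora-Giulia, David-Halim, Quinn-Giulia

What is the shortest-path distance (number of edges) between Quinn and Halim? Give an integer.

2

One shortest route is Quinn – Giulia – Halim, which uses 2 edges, and Quinn and Halim are not directly tied, so nothing shorter exists. So d(Quinn,Halim) = 2.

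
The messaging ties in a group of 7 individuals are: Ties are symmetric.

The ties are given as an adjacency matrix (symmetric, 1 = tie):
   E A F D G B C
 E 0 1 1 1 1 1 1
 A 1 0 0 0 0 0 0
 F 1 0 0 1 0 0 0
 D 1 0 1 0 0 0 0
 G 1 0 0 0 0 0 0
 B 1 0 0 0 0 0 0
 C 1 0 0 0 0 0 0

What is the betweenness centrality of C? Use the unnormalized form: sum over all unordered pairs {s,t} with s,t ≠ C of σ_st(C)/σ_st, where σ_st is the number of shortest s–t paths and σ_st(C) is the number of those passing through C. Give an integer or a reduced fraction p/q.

0

No shortest path between any pair of other nodes passes through C.
Summing the contributions gives betweenness(C) = 0.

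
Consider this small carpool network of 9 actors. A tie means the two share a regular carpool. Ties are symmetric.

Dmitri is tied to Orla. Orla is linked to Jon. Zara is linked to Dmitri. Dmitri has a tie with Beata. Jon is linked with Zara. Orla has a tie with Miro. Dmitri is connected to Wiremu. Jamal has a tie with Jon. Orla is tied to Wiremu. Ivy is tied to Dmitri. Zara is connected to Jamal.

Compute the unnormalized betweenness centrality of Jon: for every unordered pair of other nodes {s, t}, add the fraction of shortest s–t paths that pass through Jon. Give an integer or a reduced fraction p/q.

7/2

Pairs whose geodesics pass through Jon — Wiremu–Jamal: 1/2; Orla–Zara: 1/2; Orla–Jamal: 1; Zara–Miro: 1/2; Miro–Jamal: 1.
All other pairs contribute 0.
Summing the contributions gives betweenness(Jon) = 7/2.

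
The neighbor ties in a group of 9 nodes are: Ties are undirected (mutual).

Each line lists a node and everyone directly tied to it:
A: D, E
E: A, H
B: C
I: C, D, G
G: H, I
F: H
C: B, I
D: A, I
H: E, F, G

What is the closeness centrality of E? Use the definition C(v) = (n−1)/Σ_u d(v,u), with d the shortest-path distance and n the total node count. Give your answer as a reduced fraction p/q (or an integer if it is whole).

Distances from E: A:1, B:5, C:4, D:2, F:2, G:2, H:1, I:3. Sum = 20.
n = 9, so closeness = 8/20 = 2/5.

2/5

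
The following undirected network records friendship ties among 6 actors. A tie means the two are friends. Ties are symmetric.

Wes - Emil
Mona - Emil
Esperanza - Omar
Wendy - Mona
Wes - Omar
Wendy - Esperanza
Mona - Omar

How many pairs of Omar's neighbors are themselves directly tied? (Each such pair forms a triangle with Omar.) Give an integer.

Omar's neighbors are Esperanza, Mona, and Wes, but none of them are tied to each other, so no triangle contains Omar.

0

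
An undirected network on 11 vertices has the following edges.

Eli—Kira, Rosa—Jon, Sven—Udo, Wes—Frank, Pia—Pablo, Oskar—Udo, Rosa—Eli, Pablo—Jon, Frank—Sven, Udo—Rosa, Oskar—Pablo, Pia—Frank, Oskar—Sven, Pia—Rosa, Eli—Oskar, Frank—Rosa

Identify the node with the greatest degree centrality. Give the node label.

Rosa

Degrees — Eli:3, Frank:4, Jon:2, Kira:1, Oskar:4, Pablo:3, Pia:3, Rosa:5, Sven:3, Udo:3, Wes:1.
The maximum is 5, attained only by Rosa.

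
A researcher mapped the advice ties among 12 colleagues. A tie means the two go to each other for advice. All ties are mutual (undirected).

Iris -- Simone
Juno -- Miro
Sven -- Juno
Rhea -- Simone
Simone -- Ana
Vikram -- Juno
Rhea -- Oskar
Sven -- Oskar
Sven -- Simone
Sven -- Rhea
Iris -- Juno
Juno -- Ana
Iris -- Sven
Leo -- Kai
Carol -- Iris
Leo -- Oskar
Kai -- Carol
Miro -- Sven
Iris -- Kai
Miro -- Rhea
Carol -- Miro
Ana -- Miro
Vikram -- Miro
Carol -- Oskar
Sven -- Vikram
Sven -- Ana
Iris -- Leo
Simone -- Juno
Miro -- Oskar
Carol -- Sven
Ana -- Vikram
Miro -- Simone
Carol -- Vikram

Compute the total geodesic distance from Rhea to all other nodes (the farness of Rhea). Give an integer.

19

Distances from Rhea: Ana:2, Carol:2, Iris:2, Juno:2, Kai:3, Leo:2, Miro:1, Oskar:1, Simone:1, Sven:1, Vikram:2.
Sum = 2 + 2 + 2 + 2 + 3 + 2 + 1 + 1 + 1 + 1 + 2 = 19.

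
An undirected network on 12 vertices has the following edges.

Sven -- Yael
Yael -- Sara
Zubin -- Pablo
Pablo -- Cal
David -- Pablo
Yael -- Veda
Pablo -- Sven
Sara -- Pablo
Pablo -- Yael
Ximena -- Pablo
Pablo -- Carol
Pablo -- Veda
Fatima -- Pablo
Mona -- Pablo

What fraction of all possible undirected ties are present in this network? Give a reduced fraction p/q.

There are 14 edges and 12 nodes, so the maximum possible is C(12,2) = 66.
Density = 14/66 = 7/33.

7/33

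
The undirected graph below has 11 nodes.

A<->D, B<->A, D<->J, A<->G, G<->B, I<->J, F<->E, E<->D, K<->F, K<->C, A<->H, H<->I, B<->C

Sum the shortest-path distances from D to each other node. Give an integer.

Distances from D: A:1, B:2, C:3, E:1, F:2, G:2, H:2, I:2, J:1, K:3.
Sum = 1 + 2 + 3 + 1 + 2 + 2 + 2 + 2 + 1 + 3 = 19.

19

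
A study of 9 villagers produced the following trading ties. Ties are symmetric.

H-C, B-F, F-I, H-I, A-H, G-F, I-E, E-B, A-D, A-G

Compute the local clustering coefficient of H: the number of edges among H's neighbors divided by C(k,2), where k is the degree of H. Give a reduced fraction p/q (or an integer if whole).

H's neighbors: A, C, and I (k = 3).
Possible neighbor pairs: C(3,2) = 3. Edges among them: none → e = 0.
Clustering(H) = 0/3 = 0.

0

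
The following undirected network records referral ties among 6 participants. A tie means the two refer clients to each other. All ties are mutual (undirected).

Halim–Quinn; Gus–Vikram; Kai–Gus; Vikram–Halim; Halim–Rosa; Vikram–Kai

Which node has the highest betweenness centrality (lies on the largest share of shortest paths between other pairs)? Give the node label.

Halim

Unnormalized betweenness of each node: Gus:0, Halim:7, Kai:0, Quinn:0, Rosa:0, Vikram:6.
Halim has the largest value, 7, making it the main broker — the node through which the most shortest paths run.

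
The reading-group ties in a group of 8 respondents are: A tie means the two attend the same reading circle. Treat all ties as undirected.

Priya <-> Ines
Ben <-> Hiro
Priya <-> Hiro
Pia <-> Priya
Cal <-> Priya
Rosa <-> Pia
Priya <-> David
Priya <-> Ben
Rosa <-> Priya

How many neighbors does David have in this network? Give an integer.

1

David is directly tied to Priya. That is 1 neighbor, so the degree of David is 1.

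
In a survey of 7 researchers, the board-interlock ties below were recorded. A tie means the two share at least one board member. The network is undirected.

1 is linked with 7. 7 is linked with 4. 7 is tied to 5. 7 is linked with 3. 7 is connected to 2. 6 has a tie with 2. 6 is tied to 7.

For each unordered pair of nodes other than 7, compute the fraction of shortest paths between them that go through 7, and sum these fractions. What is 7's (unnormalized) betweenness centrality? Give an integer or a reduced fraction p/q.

14

Pairs whose geodesics pass through 7 — 4–6: 1; 4–5: 1; 4–2: 1; 4–1: 1; 4–3: 1; 6–5: 1; 6–1: 1; 6–3: 1; 5–2: 1; 5–1: 1; 5–3: 1; 2–1: 1; 2–3: 1; 1–3: 1.
All other pairs contribute 0.
Summing the contributions gives betweenness(7) = 14.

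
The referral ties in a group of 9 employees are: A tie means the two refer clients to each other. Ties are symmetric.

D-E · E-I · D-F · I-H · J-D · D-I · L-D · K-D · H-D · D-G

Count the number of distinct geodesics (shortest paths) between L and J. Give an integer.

The shortest distance is 2, and the only length-2 path is L–D–J. So there is exactly 1 shortest path.

1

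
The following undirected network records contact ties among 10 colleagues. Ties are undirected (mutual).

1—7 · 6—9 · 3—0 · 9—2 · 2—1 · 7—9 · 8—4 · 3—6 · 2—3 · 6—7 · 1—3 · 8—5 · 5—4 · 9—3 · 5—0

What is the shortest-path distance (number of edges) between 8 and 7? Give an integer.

5

One shortest route is 8 – 5 – 0 – 3 – 9 – 7, which uses 5 edges, and at distance 4 from 8 we only reach {1, 2, 6, 9}, which does not include 7. So d(8,7) = 5.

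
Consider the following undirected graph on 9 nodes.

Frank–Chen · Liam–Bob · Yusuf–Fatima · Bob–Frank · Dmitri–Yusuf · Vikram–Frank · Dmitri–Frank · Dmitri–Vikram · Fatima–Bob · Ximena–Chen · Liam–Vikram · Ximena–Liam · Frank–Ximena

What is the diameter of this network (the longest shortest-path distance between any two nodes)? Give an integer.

Eccentricity of each node (its greatest distance to any other): Bob:2, Chen:3, Dmitri:2, Fatima:3, Frank:2, Liam:3, Vikram:3, Ximena:3, Yusuf:3.
The maximum eccentricity is 3, realized for instance by the pair Yusuf–Chen via Yusuf – Dmitri – Frank – Chen. So the diameter is 3.

3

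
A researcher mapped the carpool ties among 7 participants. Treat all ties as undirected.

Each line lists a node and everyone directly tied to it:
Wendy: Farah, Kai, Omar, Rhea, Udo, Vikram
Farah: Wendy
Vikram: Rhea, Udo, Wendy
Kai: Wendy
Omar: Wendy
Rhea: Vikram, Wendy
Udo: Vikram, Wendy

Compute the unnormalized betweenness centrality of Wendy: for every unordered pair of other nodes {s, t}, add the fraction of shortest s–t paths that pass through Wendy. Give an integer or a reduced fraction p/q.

25/2

Pairs whose geodesics pass through Wendy — Omar–Kai: 1; Omar–Udo: 1; Omar–Vikram: 1; Omar–Rhea: 1; Omar–Farah: 1; Kai–Udo: 1; Kai–Vikram: 1; Kai–Rhea: 1; Kai–Farah: 1; Udo–Rhea: 1/2; Udo–Farah: 1; Vikram–Farah: 1; Rhea–Farah: 1.
All other pairs contribute 0.
Summing the contributions gives betweenness(Wendy) = 25/2.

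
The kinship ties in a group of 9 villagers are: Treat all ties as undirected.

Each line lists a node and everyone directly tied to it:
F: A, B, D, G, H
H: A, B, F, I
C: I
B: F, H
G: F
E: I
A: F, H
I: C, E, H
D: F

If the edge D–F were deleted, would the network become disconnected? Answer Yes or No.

Yes

Without the D–F edge there is no alternate route between D and F, so the network disconnects. It is a bridge.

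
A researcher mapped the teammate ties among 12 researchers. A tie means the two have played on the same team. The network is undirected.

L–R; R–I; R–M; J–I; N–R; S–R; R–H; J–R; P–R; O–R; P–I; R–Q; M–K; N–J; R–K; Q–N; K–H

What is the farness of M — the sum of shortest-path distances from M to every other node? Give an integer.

Distances from M: H:2, I:2, J:2, K:1, L:2, N:2, O:2, P:2, Q:2, R:1, S:2.
Sum = 2 + 2 + 2 + 1 + 2 + 2 + 2 + 2 + 2 + 1 + 2 = 20.

20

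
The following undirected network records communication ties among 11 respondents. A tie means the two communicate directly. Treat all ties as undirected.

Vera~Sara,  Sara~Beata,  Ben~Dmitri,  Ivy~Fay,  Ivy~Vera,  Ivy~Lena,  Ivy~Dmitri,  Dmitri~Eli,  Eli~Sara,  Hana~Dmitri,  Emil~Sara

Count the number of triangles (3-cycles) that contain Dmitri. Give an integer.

0

Dmitri's neighbors are Ben, Eli, Hana, and Ivy, but none of them are tied to each other, so no triangle contains Dmitri.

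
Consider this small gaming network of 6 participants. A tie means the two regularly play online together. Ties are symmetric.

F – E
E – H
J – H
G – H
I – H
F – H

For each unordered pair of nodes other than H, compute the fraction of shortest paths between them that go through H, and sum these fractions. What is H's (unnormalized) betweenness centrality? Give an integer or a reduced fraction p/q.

Pairs whose geodesics pass through H — F–G: 1; F–J: 1; F–I: 1; G–J: 1; G–E: 1; G–I: 1; J–E: 1; J–I: 1; E–I: 1.
All other pairs contribute 0.
Summing the contributions gives betweenness(H) = 9.

9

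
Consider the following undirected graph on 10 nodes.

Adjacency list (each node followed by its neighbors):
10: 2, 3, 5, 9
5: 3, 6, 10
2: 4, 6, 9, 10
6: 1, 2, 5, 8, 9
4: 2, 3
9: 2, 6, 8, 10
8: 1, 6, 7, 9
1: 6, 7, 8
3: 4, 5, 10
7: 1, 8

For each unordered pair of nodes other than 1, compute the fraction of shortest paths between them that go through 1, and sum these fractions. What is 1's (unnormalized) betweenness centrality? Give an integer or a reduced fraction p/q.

2

Pairs whose geodesics pass through 1 — 2–7: 1/3; 7–3: 1/3; 7–5: 1/2; 7–4: 1/3; 7–6: 1/2.
All other pairs contribute 0.
Summing the contributions gives betweenness(1) = 2.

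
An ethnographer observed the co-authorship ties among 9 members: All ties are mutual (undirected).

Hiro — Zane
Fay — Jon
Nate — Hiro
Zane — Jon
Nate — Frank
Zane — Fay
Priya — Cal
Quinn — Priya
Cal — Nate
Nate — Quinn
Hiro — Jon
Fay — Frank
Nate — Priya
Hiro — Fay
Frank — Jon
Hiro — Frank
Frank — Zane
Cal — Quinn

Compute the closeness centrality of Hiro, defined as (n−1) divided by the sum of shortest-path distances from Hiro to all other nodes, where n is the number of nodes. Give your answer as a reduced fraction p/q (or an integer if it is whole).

8/11

Distances from Hiro: Cal:2, Fay:1, Frank:1, Jon:1, Nate:1, Priya:2, Quinn:2, Zane:1. Sum = 11.
n = 9, so closeness = 8/11.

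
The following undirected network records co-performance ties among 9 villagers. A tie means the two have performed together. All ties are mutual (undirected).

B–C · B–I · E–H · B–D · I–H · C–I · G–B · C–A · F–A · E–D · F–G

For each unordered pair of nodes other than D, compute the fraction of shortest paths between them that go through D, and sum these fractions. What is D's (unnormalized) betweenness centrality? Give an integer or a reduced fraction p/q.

4

Pairs whose geodesics pass through D — E–B: 1; E–G: 1; E–F: 1; E–A: 1/2; E–C: 1/2.
All other pairs contribute 0.
Summing the contributions gives betweenness(D) = 4.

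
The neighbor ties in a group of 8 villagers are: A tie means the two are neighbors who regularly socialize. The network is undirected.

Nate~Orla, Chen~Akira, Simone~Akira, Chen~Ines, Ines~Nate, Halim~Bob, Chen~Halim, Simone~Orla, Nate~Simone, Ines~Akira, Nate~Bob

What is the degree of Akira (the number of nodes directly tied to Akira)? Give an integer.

3

Akira is directly tied to Chen, Ines, and Simone. That is 3 neighbors, so the degree of Akira is 3.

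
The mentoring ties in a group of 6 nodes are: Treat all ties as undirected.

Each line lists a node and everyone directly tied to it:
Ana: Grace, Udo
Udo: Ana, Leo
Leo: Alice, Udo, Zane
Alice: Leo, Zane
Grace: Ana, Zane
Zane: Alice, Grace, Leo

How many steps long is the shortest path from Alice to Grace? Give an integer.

One shortest route is Alice – Zane – Grace, which uses 2 edges, and Alice and Grace are not directly tied, so nothing shorter exists. So d(Alice,Grace) = 2.

2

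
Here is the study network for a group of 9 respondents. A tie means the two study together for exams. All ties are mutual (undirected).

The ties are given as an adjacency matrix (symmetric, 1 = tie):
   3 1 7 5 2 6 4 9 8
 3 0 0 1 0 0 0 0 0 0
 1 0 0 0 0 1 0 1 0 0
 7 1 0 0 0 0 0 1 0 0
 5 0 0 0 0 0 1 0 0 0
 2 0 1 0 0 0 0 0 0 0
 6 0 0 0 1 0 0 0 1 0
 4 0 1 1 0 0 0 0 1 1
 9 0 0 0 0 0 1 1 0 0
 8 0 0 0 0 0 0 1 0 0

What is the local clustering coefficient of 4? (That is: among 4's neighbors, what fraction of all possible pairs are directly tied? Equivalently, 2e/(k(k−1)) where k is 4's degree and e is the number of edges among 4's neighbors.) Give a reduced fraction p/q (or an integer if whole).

0

4's neighbors: 1, 7, 8, and 9 (k = 4).
Possible neighbor pairs: C(4,2) = 6. Edges among them: none → e = 0.
Clustering(4) = 0/6 = 0.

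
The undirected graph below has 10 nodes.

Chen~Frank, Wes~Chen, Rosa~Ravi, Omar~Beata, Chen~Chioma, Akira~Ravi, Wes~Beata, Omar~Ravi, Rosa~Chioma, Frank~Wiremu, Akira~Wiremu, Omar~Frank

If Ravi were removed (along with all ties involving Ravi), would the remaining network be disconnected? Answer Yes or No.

Even without Ravi, every remaining node can still reach every other (the residual graph is connected), so Ravi is not a cut vertex.

No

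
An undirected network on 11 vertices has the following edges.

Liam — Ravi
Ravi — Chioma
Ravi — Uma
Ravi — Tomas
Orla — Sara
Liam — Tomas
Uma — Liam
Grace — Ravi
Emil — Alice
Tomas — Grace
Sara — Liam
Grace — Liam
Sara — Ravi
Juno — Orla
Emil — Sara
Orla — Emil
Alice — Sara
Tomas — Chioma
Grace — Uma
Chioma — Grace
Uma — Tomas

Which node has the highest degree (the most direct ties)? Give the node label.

Degrees — Alice:2, Chioma:3, Emil:3, Grace:5, Juno:1, Liam:5, Orla:3, Ravi:6, Sara:5, Tomas:5, Uma:4.
The maximum is 6, attained only by Ravi.

Ravi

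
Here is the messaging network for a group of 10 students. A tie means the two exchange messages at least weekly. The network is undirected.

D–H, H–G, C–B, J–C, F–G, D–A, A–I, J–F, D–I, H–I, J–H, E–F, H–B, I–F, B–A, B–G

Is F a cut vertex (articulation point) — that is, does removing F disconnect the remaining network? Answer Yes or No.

Removing F leaves {A, B, C, D, G, H, I, and J} with no path to {E}, so the network splits into 2 components. F is a cut vertex.

Yes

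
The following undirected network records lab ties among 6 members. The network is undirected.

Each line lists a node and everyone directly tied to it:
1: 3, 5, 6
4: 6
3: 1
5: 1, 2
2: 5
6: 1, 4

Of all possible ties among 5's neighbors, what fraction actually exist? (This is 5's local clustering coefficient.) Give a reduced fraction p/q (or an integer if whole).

5's neighbors: 1 and 2 (k = 2).
Possible neighbor pairs: C(2,2) = 1. Edges among them: none → e = 0.
Clustering(5) = 0/1.

0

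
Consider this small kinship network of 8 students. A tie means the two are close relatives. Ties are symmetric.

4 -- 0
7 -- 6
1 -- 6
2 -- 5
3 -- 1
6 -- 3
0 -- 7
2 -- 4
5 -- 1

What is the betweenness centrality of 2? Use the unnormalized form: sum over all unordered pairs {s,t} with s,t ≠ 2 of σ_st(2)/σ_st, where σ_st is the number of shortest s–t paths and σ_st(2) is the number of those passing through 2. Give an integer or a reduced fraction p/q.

7/2

Pairs whose geodesics pass through 2 — 0–5: 1; 3–4: 1/2; 1–4: 1; 5–4: 1.
All other pairs contribute 0.
Summing the contributions gives betweenness(2) = 7/2.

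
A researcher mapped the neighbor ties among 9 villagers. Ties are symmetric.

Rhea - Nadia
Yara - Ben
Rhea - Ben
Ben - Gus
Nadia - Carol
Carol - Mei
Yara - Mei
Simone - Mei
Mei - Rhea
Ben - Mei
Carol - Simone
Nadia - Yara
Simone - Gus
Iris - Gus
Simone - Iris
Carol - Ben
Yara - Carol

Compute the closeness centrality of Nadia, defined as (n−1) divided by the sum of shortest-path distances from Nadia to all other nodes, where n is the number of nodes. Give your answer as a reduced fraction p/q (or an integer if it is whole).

Distances from Nadia: Ben:2, Carol:1, Gus:3, Iris:3, Mei:2, Rhea:1, Simone:2, Yara:1. Sum = 15.
n = 9, so closeness = 8/15.

8/15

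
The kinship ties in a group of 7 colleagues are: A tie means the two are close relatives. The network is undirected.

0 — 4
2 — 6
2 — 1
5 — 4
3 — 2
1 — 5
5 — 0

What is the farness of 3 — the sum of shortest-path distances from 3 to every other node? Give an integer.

16

Distances from 3: 0:4, 1:2, 2:1, 4:4, 5:3, 6:2.
Sum = 4 + 2 + 1 + 4 + 3 + 2 = 16.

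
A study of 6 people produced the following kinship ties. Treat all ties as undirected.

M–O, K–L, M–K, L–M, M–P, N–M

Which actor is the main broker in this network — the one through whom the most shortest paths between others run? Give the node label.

Unnormalized betweenness of each node: K:0, L:0, M:9, N:0, O:0, P:0.
M has the largest value, 9, making it the main broker — the node through which the most shortest paths run.

M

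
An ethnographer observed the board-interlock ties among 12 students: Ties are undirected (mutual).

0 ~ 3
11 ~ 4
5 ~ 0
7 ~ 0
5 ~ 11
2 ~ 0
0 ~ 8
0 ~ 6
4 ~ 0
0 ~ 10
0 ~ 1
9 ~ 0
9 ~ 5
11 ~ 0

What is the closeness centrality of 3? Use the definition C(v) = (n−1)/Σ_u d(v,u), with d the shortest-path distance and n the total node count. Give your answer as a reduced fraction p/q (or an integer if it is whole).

11/21

Distances from 3: 0:1, 1:2, 2:2, 4:2, 5:2, 6:2, 7:2, 8:2, 9:2, 10:2, 11:2. Sum = 21.
n = 12, so closeness = 11/21.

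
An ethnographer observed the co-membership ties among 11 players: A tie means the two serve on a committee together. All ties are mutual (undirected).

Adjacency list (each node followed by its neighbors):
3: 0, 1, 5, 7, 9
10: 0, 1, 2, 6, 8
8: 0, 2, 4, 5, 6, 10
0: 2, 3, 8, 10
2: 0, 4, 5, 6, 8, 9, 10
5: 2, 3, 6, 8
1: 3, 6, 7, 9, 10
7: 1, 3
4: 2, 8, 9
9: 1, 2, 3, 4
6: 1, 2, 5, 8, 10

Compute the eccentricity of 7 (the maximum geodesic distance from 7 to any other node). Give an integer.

Distances from 7: 0:2, 1:1, 2:3, 3:1, 4:3, 5:2, 6:2, 8:3, 9:2, 10:2.
The largest is 3 (to 4, 2, and 8), so the eccentricity of 7 is 3.

3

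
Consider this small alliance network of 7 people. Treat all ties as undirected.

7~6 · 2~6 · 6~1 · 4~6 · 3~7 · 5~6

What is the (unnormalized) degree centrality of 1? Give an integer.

1 is directly tied to 6. That is 1 neighbor, so the degree of 1 is 1.

1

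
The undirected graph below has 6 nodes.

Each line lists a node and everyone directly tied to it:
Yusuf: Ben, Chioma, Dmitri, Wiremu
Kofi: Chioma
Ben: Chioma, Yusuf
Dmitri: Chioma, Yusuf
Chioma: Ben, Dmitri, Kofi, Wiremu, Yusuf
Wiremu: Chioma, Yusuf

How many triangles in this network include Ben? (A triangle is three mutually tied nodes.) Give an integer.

1

Ben's neighbors: Chioma and Yusuf.
Neighbor pairs that are themselves tied: Ben–Chioma–Yusuf. Each forms one triangle with Ben, for 1 in total.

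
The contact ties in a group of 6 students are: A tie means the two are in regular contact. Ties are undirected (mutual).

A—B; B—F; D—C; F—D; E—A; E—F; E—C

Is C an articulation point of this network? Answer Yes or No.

Even without C, every remaining node can still reach every other (the residual graph is connected), so C is not a cut vertex.

No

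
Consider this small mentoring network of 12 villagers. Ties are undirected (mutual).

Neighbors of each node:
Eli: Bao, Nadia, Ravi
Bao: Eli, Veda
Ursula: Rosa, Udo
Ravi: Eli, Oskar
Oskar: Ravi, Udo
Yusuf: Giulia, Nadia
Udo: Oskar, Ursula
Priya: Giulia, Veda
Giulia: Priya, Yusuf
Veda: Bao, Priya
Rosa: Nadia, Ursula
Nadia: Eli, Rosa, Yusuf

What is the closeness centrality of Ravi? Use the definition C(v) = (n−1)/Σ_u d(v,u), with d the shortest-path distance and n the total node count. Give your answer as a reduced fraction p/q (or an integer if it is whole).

11/28

Distances from Ravi: Bao:2, Eli:1, Giulia:4, Nadia:2, Oskar:1, Priya:4, Rosa:3, Udo:2, Ursula:3, Veda:3, Yusuf:3. Sum = 28.
n = 12, so closeness = 11/28.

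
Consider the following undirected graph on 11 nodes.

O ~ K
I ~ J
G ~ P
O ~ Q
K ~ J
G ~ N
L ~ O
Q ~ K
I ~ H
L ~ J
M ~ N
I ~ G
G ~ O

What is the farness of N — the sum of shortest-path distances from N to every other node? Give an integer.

23

Distances from N: G:1, H:3, I:2, J:3, K:3, L:3, M:1, O:2, P:2, Q:3.
Sum = 1 + 3 + 2 + 3 + 3 + 3 + 1 + 2 + 2 + 3 = 23.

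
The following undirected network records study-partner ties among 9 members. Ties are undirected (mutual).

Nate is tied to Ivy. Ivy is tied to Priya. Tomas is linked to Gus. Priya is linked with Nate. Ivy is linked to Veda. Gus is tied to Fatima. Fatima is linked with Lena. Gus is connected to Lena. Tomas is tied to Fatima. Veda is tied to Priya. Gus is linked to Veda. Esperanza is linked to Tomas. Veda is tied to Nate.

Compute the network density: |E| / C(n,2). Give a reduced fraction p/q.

13/36

There are 13 edges and 9 nodes, so the maximum possible is C(9,2) = 36.
Density = 13/36.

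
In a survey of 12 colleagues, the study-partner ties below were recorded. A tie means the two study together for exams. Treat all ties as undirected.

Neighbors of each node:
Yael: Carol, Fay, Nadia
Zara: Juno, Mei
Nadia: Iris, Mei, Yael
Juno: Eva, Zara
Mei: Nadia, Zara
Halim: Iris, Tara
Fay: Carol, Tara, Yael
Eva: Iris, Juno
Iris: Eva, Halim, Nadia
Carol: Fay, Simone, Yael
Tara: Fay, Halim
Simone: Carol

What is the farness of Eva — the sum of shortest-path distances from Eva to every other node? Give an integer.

30

Distances from Eva: Carol:4, Fay:4, Halim:2, Iris:1, Juno:1, Mei:3, Nadia:2, Simone:5, Tara:3, Yael:3, Zara:2.
Sum = 4 + 4 + 2 + 1 + 1 + 3 + 2 + 5 + 3 + 3 + 2 = 30.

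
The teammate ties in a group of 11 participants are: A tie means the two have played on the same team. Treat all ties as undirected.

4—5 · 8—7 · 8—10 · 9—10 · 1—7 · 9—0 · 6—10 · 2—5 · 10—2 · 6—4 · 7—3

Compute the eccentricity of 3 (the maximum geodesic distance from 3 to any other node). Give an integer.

Distances from 3: 0:5, 1:2, 2:4, 4:5, 5:5, 6:4, 7:1, 8:2, 9:4, 10:3.
The largest is 5 (to 0, 5, and 4), so the eccentricity of 3 is 5.

5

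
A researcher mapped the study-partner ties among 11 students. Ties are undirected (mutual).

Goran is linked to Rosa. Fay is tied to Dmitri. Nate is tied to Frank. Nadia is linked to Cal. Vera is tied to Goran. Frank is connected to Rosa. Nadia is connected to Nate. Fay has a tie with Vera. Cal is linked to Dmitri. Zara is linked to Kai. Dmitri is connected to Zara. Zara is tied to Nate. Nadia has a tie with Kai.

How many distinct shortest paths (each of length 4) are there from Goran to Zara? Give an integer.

2

The shortest distance is 4. The length-4 paths are: Goran–Vera–Fay–Dmitri–Zara; Goran–Rosa–Frank–Nate–Zara.
That gives 2 distinct shortest paths.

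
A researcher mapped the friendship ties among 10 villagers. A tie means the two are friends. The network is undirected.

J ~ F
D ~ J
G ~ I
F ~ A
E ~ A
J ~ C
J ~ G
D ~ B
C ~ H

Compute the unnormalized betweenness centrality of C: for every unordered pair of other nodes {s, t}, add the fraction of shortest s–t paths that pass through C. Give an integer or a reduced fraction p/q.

Pairs whose geodesics pass through C — D–H: 1; F–H: 1; E–H: 1; J–H: 1; I–H: 1; H–A: 1; H–B: 1; H–G: 1.
All other pairs contribute 0.
Summing the contributions gives betweenness(C) = 8.

8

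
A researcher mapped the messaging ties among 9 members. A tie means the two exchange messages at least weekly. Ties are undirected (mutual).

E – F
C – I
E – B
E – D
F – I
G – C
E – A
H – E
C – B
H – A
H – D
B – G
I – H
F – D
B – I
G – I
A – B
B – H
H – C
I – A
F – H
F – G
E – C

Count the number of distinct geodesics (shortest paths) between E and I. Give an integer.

5

The shortest distance is 2. The length-2 paths are: E–A–I; E–B–I; E–C–I; E–F–I; E–H–I.
That gives 5 distinct shortest paths.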